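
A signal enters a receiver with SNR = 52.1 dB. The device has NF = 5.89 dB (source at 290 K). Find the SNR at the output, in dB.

46.21 dB

By definition F = SNR_in/SNR_out, so in dB: SNR_out = SNR_in − NF
SNR_out = 52.1 − 5.89 = 46.21 dB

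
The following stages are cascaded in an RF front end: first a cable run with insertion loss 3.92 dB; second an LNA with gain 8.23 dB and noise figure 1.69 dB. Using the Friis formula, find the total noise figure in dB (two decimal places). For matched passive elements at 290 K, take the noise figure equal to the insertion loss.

5.61 dB

Convert to linear (a loss of L dB is a gain of −L dB): F_i = 10^(NF_i/10), G_i = 10^(G_i,dB/10)
  Stage 1: F_1 = 10^(3.92/10) = 2.466, G_1 = 10^(−3.92/10) = 0.4055
  Stage 2: F_2 = 10^(1.69/10) = 1.476, G_2 = 10^(8.23/10) = 6.653
Friis cascade:
  F = 2.466 + (1.476 − 1)/0.4055 = 3.639
NF = 10 log₁₀(3.639) = 5.61 dB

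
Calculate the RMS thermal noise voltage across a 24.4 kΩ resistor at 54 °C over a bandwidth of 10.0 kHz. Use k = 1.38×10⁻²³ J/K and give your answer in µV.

2.10 µV

T = 54 °C + 273.15 = 327.15 K
V_n = √(4kTRB)
4kTRB = 4 × 1.38×10⁻²³ × 327.15 × 2.44×10⁴ × 1.00×10⁴ = 4.41×10⁻¹² V²
V_n = √(4.41×10⁻¹²) = 2.10×10⁻⁶ V = 2.10 µV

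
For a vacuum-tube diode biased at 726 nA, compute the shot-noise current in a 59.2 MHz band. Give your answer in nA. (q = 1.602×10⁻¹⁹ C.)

I_n = √(2qI·B)
2qI·B = 2 × 1.602×10⁻¹⁹ × 7.26×10⁻⁷ × 5.92×10⁷ = 1.38×10⁻¹⁷ A²
I_n = √(1.38×10⁻¹⁷) = 3.71×10⁻⁹ A = 3.71 nA

3.71 nA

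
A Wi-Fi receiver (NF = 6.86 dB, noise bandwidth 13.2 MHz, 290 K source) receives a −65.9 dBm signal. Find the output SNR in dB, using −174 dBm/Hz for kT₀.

Noise floor: N = −174 + 10 log₁₀(B) + NF
10 log₁₀(1.32×10⁷) = 71.21 dB
N = −174 + 71.21 + 6.86 = −95.93 dBm
SNR = P_sig − N = −65.9 − (−95.93) = 30.03 dB → 30.0 dB

30.0 dB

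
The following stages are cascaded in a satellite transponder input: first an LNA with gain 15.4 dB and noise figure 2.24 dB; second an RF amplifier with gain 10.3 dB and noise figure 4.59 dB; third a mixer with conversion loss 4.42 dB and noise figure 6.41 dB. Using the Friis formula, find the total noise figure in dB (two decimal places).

Convert to linear (a loss of L dB is a gain of −L dB): F_i = 10^(NF_i/10), G_i = 10^(G_i,dB/10)
  Stage 1: F_1 = 10^(2.24/10) = 1.675, G_1 = 10^(15.4/10) = 34.67
  Stage 2: F_2 = 10^(4.59/10) = 2.877, G_2 = 10^(10.3/10) = 10.72
  Stage 3: F_3 = 10^(6.41/10) = 4.375, G_3 = 10^(−4.42/10) = 0.3614
Friis cascade:
  F = 1.675 + (2.877 − 1)/34.67 + (4.375 − 1)/371.5 = 1.738
NF = 10 log₁₀(1.738) = 2.40 dB

2.40 dB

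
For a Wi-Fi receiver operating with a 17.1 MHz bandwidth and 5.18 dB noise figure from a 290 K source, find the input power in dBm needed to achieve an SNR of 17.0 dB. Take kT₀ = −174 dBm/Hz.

−79.5 dBm

Sensitivity = −174 + 10 log₁₀(B) + NF + SNR_min
= −174 + 72.33 + 5.18 + 17.0
= −79.49 dBm → −79.5 dBm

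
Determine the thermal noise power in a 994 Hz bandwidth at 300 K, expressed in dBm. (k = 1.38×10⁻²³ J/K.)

P_n = kTB = 1.38×10⁻²³ × 300 × 9.94×10² = 4.12×10⁻¹⁸ W
In dBm: 10 log₁₀(4.12×10⁻¹⁸ / 10⁻³) = −143.9 dBm

−143.9 dBm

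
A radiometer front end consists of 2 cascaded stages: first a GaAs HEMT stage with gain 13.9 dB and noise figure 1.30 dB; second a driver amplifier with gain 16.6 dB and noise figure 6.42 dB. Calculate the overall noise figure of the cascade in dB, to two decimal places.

Convert to linear (a loss of L dB is a gain of −L dB): F_i = 10^(NF_i/10), G_i = 10^(G_i,dB/10)
  Stage 1: F_1 = 10^(1.30/10) = 1.349, G_1 = 10^(13.9/10) = 24.55
  Stage 2: F_2 = 10^(6.42/10) = 4.385, G_2 = 10^(16.6/10) = 45.71
Friis cascade:
  F = 1.349 + (4.385 − 1)/24.55 = 1.487
NF = 10 log₁₀(1.487) = 1.72 dB

1.72 dB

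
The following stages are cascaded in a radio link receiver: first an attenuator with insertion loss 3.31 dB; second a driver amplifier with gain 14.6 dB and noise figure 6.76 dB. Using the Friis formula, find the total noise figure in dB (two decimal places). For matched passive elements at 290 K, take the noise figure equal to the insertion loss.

10.07 dB

Convert to linear (a loss of L dB is a gain of −L dB): F_i = 10^(NF_i/10), G_i = 10^(G_i,dB/10)
  Stage 1: F_1 = 10^(3.31/10) = 2.143, G_1 = 10^(−3.31/10) = 0.4667
  Stage 2: F_2 = 10^(6.76/10) = 4.742, G_2 = 10^(14.6/10) = 28.84
Friis cascade:
  F = 2.143 + (4.742 − 1)/0.4667 = 10.16
NF = 10 log₁₀(10.16) = 10.07 dB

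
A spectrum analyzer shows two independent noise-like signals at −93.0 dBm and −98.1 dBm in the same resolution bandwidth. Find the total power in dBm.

−91.8 dBm

Convert to linear, add, convert back:
P₁ = 5.01×10⁻¹³ W, P₂ = 1.55×10⁻¹³ W
P_tot = 6.56×10⁻¹³ W → 10 log₁₀(P_tot / 10⁻³) = −91.8 dBm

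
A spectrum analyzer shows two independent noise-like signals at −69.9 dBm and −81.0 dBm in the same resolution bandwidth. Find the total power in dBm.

−69.6 dBm

Convert to linear, add, convert back:
P₁ = 1.02×10⁻¹⁰ W, P₂ = 7.94×10⁻¹² W
P_tot = 1.10×10⁻¹⁰ W → 10 log₁₀(P_tot / 10⁻³) = −69.6 dBm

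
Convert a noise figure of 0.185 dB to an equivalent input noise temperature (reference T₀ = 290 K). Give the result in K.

12.6 K

F = 10^(0.185/10) = 1.04352
T_e = (F − 1)·T₀ = (1.04352 − 1) × 290 = 12.6 K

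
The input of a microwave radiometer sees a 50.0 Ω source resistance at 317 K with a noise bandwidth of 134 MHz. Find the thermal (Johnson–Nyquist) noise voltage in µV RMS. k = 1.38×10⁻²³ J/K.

V_n = √(4kTRB)
4kTRB = 4 × 1.38×10⁻²³ × 317 × 5.00×10¹ × 1.34×10⁸ = 1.17×10⁻¹⁰ V²
V_n = √(1.17×10⁻¹⁰) = 1.08×10⁻⁵ V = 10.8 µV

10.8 µV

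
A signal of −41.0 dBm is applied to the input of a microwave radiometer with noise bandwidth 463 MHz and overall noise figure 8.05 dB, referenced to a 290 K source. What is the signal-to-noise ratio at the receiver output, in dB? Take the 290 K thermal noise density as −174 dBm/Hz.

Noise floor: N = −174 + 10 log₁₀(B) + NF
10 log₁₀(4.63×10⁸) = 86.66 dB
N = −174 + 86.66 + 8.05 = −79.29 dBm
SNR = P_sig − N = −41.0 − (−79.29) = 38.29 dB → 38.3 dB

38.3 dB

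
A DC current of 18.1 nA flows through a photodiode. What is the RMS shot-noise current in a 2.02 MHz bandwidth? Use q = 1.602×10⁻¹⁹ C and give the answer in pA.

I_n = √(2qI·B)
2qI·B = 2 × 1.602×10⁻¹⁹ × 1.81×10⁻⁸ × 2.02×10⁶ = 1.17×10⁻²⁰ A²
I_n = √(1.17×10⁻²⁰) = 1.08×10⁻¹⁰ A = 108 pA

108 pA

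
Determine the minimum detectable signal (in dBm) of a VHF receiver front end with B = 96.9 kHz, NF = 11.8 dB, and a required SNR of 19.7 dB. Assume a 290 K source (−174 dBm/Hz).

−92.6 dBm

Sensitivity = −174 + 10 log₁₀(B) + NF + SNR_min
= −174 + 49.86 + 11.8 + 19.7
= −92.64 dBm → −92.6 dBm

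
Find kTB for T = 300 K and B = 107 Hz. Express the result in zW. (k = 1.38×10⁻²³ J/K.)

P_n = kTB = 1.38×10⁻²³ × 300 × 1.07×10² = 4.43×10⁻¹⁹ W = 443 zW

443 zW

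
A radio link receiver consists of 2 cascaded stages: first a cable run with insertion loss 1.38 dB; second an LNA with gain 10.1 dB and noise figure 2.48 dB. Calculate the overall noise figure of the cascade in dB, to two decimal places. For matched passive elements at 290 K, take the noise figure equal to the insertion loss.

Convert to linear (a loss of L dB is a gain of −L dB): F_i = 10^(NF_i/10), G_i = 10^(G_i,dB/10)
  Stage 1: F_1 = 10^(1.38/10) = 1.374, G_1 = 10^(−1.38/10) = 0.7278
  Stage 2: F_2 = 10^(2.48/10) = 1.770, G_2 = 10^(10.1/10) = 10.23
Friis cascade:
  F = 1.374 + (1.770 − 1)/0.7278 = 2.432
NF = 10 log₁₀(2.432) = 3.86 dB

3.86 dB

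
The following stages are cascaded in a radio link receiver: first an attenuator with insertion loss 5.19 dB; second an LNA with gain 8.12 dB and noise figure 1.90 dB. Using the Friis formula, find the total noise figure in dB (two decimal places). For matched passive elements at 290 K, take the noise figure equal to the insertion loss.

7.09 dB

Convert to linear (a loss of L dB is a gain of −L dB): F_i = 10^(NF_i/10), G_i = 10^(G_i,dB/10)
  Stage 1: F_1 = 10^(5.19/10) = 3.304, G_1 = 10^(−5.19/10) = 0.3027
  Stage 2: F_2 = 10^(1.90/10) = 1.549, G_2 = 10^(8.12/10) = 6.486
Friis cascade:
  F = 3.304 + (1.549 − 1)/0.3027 = 5.117
NF = 10 log₁₀(5.117) = 7.09 dB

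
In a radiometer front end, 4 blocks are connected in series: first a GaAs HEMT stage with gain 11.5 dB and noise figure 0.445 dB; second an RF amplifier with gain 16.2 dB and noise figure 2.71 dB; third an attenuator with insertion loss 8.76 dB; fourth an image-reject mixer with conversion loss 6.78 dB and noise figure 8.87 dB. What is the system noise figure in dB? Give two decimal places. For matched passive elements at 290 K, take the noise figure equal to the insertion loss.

Convert to linear (a loss of L dB is a gain of −L dB): F_i = 10^(NF_i/10), G_i = 10^(G_i,dB/10)
  Stage 1: F_1 = 10^(0.445/10) = 1.108, G_1 = 10^(11.5/10) = 14.13
  Stage 2: F_2 = 10^(2.71/10) = 1.866, G_2 = 10^(16.2/10) = 41.69
  Stage 3: F_3 = 10^(8.76/10) = 7.516, G_3 = 10^(−8.76/10) = 0.1330
  Stage 4: F_4 = 10^(8.87/10) = 7.709, G_4 = 10^(−6.78/10) = 0.2099
Friis cascade:
  F = 1.108 + (1.866 − 1)/14.13 + (7.516 − 1)/588.8 + (7.709 − 1)/78.34 = 1.266
NF = 10 log₁₀(1.266) = 1.02 dB

1.02 dB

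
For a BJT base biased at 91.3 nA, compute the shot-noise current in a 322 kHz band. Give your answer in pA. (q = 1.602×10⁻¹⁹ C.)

97.1 pA

I_n = √(2qI·B)
2qI·B = 2 × 1.602×10⁻¹⁹ × 9.13×10⁻⁸ × 3.22×10⁵ = 9.42×10⁻²¹ A²
I_n = √(9.42×10⁻²¹) = 9.71×10⁻¹¹ A = 97.1 pA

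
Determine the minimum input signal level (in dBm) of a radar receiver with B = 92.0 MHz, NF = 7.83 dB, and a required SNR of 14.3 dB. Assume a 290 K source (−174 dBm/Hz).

−72.2 dBm

Sensitivity = −174 + 10 log₁₀(B) + NF + SNR_min
= −174 + 79.64 + 7.83 + 14.3
= −72.23 dBm → −72.2 dBm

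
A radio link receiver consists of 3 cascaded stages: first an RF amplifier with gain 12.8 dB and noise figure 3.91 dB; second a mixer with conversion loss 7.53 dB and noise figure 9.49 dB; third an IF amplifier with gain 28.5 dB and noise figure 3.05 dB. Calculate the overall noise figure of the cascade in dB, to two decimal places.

5.02 dB

Convert to linear (a loss of L dB is a gain of −L dB): F_i = 10^(NF_i/10), G_i = 10^(G_i,dB/10)
  Stage 1: F_1 = 10^(3.91/10) = 2.460, G_1 = 10^(12.8/10) = 19.05
  Stage 2: F_2 = 10^(9.49/10) = 8.892, G_2 = 10^(−7.53/10) = 0.1766
  Stage 3: F_3 = 10^(3.05/10) = 2.018, G_3 = 10^(28.5/10) = 707.9
Friis cascade:
  F = 2.460 + (8.892 − 1)/19.05 + (2.018 − 1)/3.365 = 3.177
NF = 10 log₁₀(3.177) = 5.02 dB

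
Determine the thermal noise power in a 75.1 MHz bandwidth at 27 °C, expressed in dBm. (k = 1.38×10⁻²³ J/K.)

−95.1 dBm

T = 27 °C + 273.15 = 300.15 K
P_n = kTB = 1.38×10⁻²³ × 300.15 × 7.51×10⁷ = 3.11×10⁻¹³ W
In dBm: 10 log₁₀(3.11×10⁻¹³ / 10⁻³) = −95.1 dBm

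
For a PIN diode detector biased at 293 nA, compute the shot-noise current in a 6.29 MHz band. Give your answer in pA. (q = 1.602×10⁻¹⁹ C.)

I_n = √(2qI·B)
2qI·B = 2 × 1.602×10⁻¹⁹ × 2.93×10⁻⁷ × 6.29×10⁶ = 5.90×10⁻¹⁹ A²
I_n = √(5.90×10⁻¹⁹) = 7.68×10⁻¹⁰ A = 768 pA

768 pA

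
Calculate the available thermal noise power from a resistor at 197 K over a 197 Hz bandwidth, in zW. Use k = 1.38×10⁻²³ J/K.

536 zW

P_n = kTB = 1.38×10⁻²³ × 197 × 1.97×10² = 5.36×10⁻¹⁹ W = 536 zW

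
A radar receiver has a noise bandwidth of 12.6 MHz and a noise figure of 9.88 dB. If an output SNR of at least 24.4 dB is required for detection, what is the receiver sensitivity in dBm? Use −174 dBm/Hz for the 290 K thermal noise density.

−68.7 dBm

Sensitivity = −174 + 10 log₁₀(B) + NF + SNR_min
= −174 + 71 + 9.88 + 24.4
= −68.72 dBm → −68.7 dBm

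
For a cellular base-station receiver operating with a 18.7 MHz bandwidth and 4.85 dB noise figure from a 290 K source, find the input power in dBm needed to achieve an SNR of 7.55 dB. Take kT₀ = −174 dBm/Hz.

Sensitivity = −174 + 10 log₁₀(B) + NF + SNR_min
= −174 + 72.72 + 4.85 + 7.55
= −88.88 dBm → −88.9 dBm

−88.9 dBm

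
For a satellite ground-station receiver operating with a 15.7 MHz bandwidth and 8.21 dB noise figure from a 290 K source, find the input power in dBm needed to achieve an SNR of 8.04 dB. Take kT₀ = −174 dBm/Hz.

−85.8 dBm

Sensitivity = −174 + 10 log₁₀(B) + NF + SNR_min
= −174 + 71.96 + 8.21 + 8.04
= −85.79 dBm → −85.8 dBm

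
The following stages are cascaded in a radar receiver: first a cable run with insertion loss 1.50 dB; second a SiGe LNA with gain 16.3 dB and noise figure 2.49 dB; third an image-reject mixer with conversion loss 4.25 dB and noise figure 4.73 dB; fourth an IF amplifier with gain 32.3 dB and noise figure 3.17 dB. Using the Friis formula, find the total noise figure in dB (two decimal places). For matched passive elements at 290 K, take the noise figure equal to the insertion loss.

Convert to linear (a loss of L dB is a gain of −L dB): F_i = 10^(NF_i/10), G_i = 10^(G_i,dB/10)
  Stage 1: F_1 = 10^(1.50/10) = 1.413, G_1 = 10^(−1.50/10) = 0.7079
  Stage 2: F_2 = 10^(2.49/10) = 1.774, G_2 = 10^(16.3/10) = 42.66
  Stage 3: F_3 = 10^(4.73/10) = 2.972, G_3 = 10^(−4.25/10) = 0.3758
  Stage 4: F_4 = 10^(3.17/10) = 2.075, G_4 = 10^(32.3/10) = 1698
Friis cascade:
  F = 1.413 + (1.774 − 1)/0.7079 + (2.972 − 1)/30.20 + (2.075 − 1)/11.35 = 2.666
NF = 10 log₁₀(2.666) = 4.26 dB

4.26 dB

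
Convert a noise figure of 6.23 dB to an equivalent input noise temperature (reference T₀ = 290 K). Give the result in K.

F = 10^(6.23/10) = 4.19759
T_e = (F − 1)·T₀ = (4.19759 − 1) × 290 = 927 K

927 K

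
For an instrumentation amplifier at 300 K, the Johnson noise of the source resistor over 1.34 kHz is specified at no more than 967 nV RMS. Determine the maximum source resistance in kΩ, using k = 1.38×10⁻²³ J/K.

42.1 kΩ

Johnson–Nyquist: V_n = √(4kTRB) ⇒ R = V_n² / (4kTB)
4kTB = 4 × 1.38×10⁻²³ × 300 × 1.34×10³ = 2.22×10⁻¹⁷
R = (9.67×10⁻⁷)² / 2.22×10⁻¹⁷ = 4.21×10⁴ Ω = 42.1 kΩ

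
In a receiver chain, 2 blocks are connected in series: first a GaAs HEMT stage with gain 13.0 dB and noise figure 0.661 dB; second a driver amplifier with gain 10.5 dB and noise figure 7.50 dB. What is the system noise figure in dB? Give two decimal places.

1.45 dB

Convert to linear (a loss of L dB is a gain of −L dB): F_i = 10^(NF_i/10), G_i = 10^(G_i,dB/10)
  Stage 1: F_1 = 10^(0.661/10) = 1.164, G_1 = 10^(13.0/10) = 19.95
  Stage 2: F_2 = 10^(7.50/10) = 5.623, G_2 = 10^(10.5/10) = 11.22
Friis cascade:
  F = 1.164 + (5.623 − 1)/19.95 = 1.396
NF = 10 log₁₀(1.396) = 1.45 dB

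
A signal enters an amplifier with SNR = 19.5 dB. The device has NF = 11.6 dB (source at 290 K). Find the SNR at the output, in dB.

7.9 dB

By definition F = SNR_in/SNR_out, so in dB: SNR_out = SNR_in − NF
SNR_out = 19.5 − 11.6 = 7.9 dB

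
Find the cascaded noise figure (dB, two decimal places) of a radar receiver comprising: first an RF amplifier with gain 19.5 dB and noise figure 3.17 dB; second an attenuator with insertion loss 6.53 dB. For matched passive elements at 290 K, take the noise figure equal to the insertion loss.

Convert to linear (a loss of L dB is a gain of −L dB): F_i = 10^(NF_i/10), G_i = 10^(G_i,dB/10)
  Stage 1: F_1 = 10^(3.17/10) = 2.075, G_1 = 10^(19.5/10) = 89.13
  Stage 2: F_2 = 10^(6.53/10) = 4.498, G_2 = 10^(−6.53/10) = 0.2223
Friis cascade:
  F = 2.075 + (4.498 − 1)/89.13 = 2.114
NF = 10 log₁₀(2.114) = 3.25 dB

3.25 dB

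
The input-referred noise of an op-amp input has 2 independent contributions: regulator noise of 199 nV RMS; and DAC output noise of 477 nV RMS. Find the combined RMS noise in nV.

517 nV

Uncorrelated sources add in power (mean-square): V_tot = √(ΣV_i²)
V_tot = √[(1.99×10⁻⁷)² + (4.77×10⁻⁷)²] = 5.17×10⁻⁷ V = 517 nV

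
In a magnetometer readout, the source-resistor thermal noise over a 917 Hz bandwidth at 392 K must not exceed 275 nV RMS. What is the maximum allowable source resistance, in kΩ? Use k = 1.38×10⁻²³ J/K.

3.81 kΩ

Johnson–Nyquist: V_n = √(4kTRB) ⇒ R = V_n² / (4kTB)
4kTB = 4 × 1.38×10⁻²³ × 392 × 9.17×10² = 1.98×10⁻¹⁷
R = (2.75×10⁻⁷)² / 1.98×10⁻¹⁷ = 3.81×10³ Ω = 3.81 kΩ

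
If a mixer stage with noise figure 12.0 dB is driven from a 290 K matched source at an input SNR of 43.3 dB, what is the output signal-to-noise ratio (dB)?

By definition F = SNR_in/SNR_out, so in dB: SNR_out = SNR_in − NF
SNR_out = 43.3 − 12.0 = 31.3 dB

31.3 dB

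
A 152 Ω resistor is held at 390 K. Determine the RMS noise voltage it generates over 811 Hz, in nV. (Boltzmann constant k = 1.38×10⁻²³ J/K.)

51.5 nV

V_n = √(4kTRB)
4kTRB = 4 × 1.38×10⁻²³ × 390 × 1.52×10² × 8.11×10² = 2.65×10⁻¹⁵ V²
V_n = √(2.65×10⁻¹⁵) = 5.15×10⁻⁸ V = 51.5 nV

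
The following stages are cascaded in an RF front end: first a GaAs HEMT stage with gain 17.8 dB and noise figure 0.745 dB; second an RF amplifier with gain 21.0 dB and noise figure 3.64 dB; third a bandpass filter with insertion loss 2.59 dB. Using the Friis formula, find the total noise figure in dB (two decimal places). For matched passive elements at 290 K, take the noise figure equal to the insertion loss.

Convert to linear (a loss of L dB is a gain of −L dB): F_i = 10^(NF_i/10), G_i = 10^(G_i,dB/10)
  Stage 1: F_1 = 10^(0.745/10) = 1.187, G_1 = 10^(17.8/10) = 60.26
  Stage 2: F_2 = 10^(3.64/10) = 2.312, G_2 = 10^(21.0/10) = 125.9
  Stage 3: F_3 = 10^(2.59/10) = 1.816, G_3 = 10^(−2.59/10) = 0.5508
Friis cascade:
  F = 1.187 + (2.312 − 1)/60.26 + (1.816 − 1)/7586 = 1.209
NF = 10 log₁₀(1.209) = 0.82 dB

0.82 dB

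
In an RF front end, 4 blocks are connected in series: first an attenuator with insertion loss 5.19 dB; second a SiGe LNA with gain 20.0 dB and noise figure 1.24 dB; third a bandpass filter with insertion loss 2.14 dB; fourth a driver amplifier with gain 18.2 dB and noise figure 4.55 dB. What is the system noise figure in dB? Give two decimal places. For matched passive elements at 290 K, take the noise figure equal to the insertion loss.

6.55 dB

Convert to linear (a loss of L dB is a gain of −L dB): F_i = 10^(NF_i/10), G_i = 10^(G_i,dB/10)
  Stage 1: F_1 = 10^(5.19/10) = 3.304, G_1 = 10^(−5.19/10) = 0.3027
  Stage 2: F_2 = 10^(1.24/10) = 1.330, G_2 = 10^(20.0/10) = 100.0
  Stage 3: F_3 = 10^(2.14/10) = 1.637, G_3 = 10^(−2.14/10) = 0.6109
  Stage 4: F_4 = 10^(4.55/10) = 2.851, G_4 = 10^(18.2/10) = 66.07
Friis cascade:
  F = 3.304 + (1.330 − 1)/0.3027 + (1.637 − 1)/30.27 + (2.851 − 1)/18.49 = 4.517
NF = 10 log₁₀(4.517) = 6.55 dB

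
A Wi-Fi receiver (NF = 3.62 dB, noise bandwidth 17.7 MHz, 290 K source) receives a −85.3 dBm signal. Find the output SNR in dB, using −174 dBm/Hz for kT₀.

Noise floor: N = −174 + 10 log₁₀(B) + NF
10 log₁₀(1.77×10⁷) = 72.48 dB
N = −174 + 72.48 + 3.62 = −97.90 dBm
SNR = P_sig − N = −85.3 − (−97.90) = 12.60 dB → 12.6 dB

12.6 dB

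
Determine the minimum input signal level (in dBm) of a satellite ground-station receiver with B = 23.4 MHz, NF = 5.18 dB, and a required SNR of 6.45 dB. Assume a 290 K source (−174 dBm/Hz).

−88.7 dBm

Sensitivity = −174 + 10 log₁₀(B) + NF + SNR_min
= −174 + 73.69 + 5.18 + 6.45
= −88.68 dBm → −88.7 dBm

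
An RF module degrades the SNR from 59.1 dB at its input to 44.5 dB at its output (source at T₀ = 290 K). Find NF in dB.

NF (dB) = SNR_in(dB) − SNR_out(dB) when the source is at T₀
NF = 59.1 − 44.5 = 14.6 dB

14.6 dB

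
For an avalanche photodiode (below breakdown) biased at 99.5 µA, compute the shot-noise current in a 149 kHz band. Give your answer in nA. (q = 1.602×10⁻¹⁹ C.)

I_n = √(2qI·B)
2qI·B = 2 × 1.602×10⁻¹⁹ × 9.95×10⁻⁵ × 1.49×10⁵ = 4.75×10⁻¹⁸ A²
I_n = √(4.75×10⁻¹⁸) = 2.18×10⁻⁹ A = 2.18 nA

2.18 nA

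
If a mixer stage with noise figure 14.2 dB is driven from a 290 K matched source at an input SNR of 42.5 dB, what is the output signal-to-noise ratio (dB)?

28.3 dB

By definition F = SNR_in/SNR_out, so in dB: SNR_out = SNR_in − NF
SNR_out = 42.5 − 14.2 = 28.3 dB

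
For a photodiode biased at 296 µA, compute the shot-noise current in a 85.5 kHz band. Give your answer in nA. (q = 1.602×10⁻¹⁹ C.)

I_n = √(2qI·B)
2qI·B = 2 × 1.602×10⁻¹⁹ × 2.96×10⁻⁴ × 8.55×10⁴ = 8.11×10⁻¹⁸ A²
I_n = √(8.11×10⁻¹⁸) = 2.85×10⁻⁹ A = 2.85 nA

2.85 nA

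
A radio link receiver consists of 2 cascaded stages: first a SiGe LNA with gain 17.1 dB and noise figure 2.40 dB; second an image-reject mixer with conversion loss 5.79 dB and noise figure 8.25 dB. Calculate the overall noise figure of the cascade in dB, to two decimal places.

Convert to linear (a loss of L dB is a gain of −L dB): F_i = 10^(NF_i/10), G_i = 10^(G_i,dB/10)
  Stage 1: F_1 = 10^(2.40/10) = 1.738, G_1 = 10^(17.1/10) = 51.29
  Stage 2: F_2 = 10^(8.25/10) = 6.683, G_2 = 10^(−5.79/10) = 0.2636
Friis cascade:
  F = 1.738 + (6.683 − 1)/51.29 = 1.849
NF = 10 log₁₀(1.849) = 2.67 dB

2.67 dB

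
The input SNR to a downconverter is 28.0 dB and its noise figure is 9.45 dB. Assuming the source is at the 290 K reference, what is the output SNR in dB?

By definition F = SNR_in/SNR_out, so in dB: SNR_out = SNR_in − NF
SNR_out = 28.0 − 9.45 = 18.55 dB

18.55 dB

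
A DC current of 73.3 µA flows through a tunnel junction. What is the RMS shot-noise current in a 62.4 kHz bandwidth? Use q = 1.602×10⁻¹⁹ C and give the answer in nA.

I_n = √(2qI·B)
2qI·B = 2 × 1.602×10⁻¹⁹ × 7.33×10⁻⁵ × 6.24×10⁴ = 1.47×10⁻¹⁸ A²
I_n = √(1.47×10⁻¹⁸) = 1.21×10⁻⁹ A = 1.21 nA

1.21 nA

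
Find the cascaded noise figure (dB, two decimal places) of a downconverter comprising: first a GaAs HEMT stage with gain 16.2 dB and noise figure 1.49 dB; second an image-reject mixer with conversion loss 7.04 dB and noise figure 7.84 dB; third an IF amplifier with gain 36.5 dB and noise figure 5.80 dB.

2.72 dB

Convert to linear (a loss of L dB is a gain of −L dB): F_i = 10^(NF_i/10), G_i = 10^(G_i,dB/10)
  Stage 1: F_1 = 10^(1.49/10) = 1.409, G_1 = 10^(16.2/10) = 41.69
  Stage 2: F_2 = 10^(7.84/10) = 6.081, G_2 = 10^(−7.04/10) = 0.1977
  Stage 3: F_3 = 10^(5.80/10) = 3.802, G_3 = 10^(36.5/10) = 4467
Friis cascade:
  F = 1.409 + (6.081 − 1)/41.69 + (3.802 − 1)/8.241 = 1.871
NF = 10 log₁₀(1.871) = 2.72 dB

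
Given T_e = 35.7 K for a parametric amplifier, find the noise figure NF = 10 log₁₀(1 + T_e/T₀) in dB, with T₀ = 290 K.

F = 1 + T_e/T₀ = 1 + 35.7/290 = 1.1231
NF = 10 log₁₀(1.1231) = 0.504 dB

0.504 dB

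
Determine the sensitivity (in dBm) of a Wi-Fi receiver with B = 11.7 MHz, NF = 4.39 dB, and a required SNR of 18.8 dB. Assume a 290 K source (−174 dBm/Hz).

−80.1 dBm

Sensitivity = −174 + 10 log₁₀(B) + NF + SNR_min
= −174 + 70.68 + 4.39 + 18.8
= −80.13 dBm → −80.1 dBm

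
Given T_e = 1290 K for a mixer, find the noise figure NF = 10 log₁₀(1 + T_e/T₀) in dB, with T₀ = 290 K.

F = 1 + T_e/T₀ = 1 + 1290/290 = 5.44828
NF = 10 log₁₀(5.44828) = 7.36 dB

7.36 dB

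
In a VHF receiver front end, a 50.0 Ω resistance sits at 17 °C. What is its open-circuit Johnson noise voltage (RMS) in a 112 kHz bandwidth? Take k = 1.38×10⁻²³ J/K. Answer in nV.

T = 17 °C + 273.15 = 290.15 K
V_n = √(4kTRB)
4kTRB = 4 × 1.38×10⁻²³ × 290.15 × 5.00×10¹ × 1.12×10⁵ = 8.97×10⁻¹⁴ V²
V_n = √(8.97×10⁻¹⁴) = 2.99×10⁻⁷ V = 299 nV

299 nV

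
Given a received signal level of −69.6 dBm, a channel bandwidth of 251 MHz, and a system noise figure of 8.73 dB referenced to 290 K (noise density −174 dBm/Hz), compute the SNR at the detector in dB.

11.7 dB

Noise floor: N = −174 + 10 log₁₀(B) + NF
10 log₁₀(2.51×10⁸) = 84 dB
N = −174 + 84 + 8.73 = −81.27 dBm
SNR = P_sig − N = −69.6 − (−81.27) = 11.67 dB → 11.7 dB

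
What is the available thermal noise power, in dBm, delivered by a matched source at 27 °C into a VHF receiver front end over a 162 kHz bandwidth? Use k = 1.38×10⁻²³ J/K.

−121.7 dBm

T = 27 °C + 273.15 = 300.15 K
P_n = kTB = 1.38×10⁻²³ × 300.15 × 1.62×10⁵ = 6.71×10⁻¹⁶ W
In dBm: 10 log₁₀(6.71×10⁻¹⁶ / 10⁻³) = −121.7 dBm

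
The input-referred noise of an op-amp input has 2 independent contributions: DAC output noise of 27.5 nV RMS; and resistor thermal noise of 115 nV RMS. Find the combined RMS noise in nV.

118 nV

Uncorrelated sources add in power (mean-square): V_tot = √(ΣV_i²)
V_tot = √[(2.75×10⁻⁸)² + (1.15×10⁻⁷)²] = 1.18×10⁻⁷ V = 118 nV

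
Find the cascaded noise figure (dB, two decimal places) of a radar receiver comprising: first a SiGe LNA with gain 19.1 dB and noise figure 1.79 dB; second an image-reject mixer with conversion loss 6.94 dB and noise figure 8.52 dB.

Convert to linear (a loss of L dB is a gain of −L dB): F_i = 10^(NF_i/10), G_i = 10^(G_i,dB/10)
  Stage 1: F_1 = 10^(1.79/10) = 1.510, G_1 = 10^(19.1/10) = 81.28
  Stage 2: F_2 = 10^(8.52/10) = 7.112, G_2 = 10^(−6.94/10) = 0.2023
Friis cascade:
  F = 1.510 + (7.112 − 1)/81.28 = 1.585
NF = 10 log₁₀(1.585) = 2.00 dB

2.00 dB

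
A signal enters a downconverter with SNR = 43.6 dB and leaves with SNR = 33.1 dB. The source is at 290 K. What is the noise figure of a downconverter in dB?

10.5 dB

NF (dB) = SNR_in(dB) − SNR_out(dB) when the source is at T₀
NF = 43.6 − 33.1 = 10.5 dB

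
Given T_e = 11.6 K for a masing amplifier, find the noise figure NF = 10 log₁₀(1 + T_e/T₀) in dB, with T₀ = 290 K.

F = 1 + T_e/T₀ = 1 + 11.6/290 = 1.04
NF = 10 log₁₀(1.04) = 0.170 dB

0.170 dB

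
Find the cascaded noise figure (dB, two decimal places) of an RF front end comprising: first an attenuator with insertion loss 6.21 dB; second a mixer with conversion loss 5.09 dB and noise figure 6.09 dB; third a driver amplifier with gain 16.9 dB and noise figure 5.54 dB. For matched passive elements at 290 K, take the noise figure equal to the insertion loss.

17.14 dB

Convert to linear (a loss of L dB is a gain of −L dB): F_i = 10^(NF_i/10), G_i = 10^(G_i,dB/10)
  Stage 1: F_1 = 10^(6.21/10) = 4.178, G_1 = 10^(−6.21/10) = 0.2393
  Stage 2: F_2 = 10^(6.09/10) = 4.064, G_2 = 10^(−5.09/10) = 0.3097
  Stage 3: F_3 = 10^(5.54/10) = 3.581, G_3 = 10^(16.9/10) = 48.98
Friis cascade:
  F = 4.178 + (4.064 − 1)/0.2393 + (3.581 − 1)/0.07413 = 51.80
NF = 10 log₁₀(51.80) = 17.14 dB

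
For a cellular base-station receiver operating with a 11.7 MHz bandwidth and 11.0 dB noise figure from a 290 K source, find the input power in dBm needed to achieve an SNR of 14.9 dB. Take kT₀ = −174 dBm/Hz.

−77.4 dBm

Sensitivity = −174 + 10 log₁₀(B) + NF + SNR_min
= −174 + 70.68 + 11.0 + 14.9
= −77.42 dBm → −77.4 dBm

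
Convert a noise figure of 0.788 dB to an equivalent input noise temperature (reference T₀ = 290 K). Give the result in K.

57.7 K

F = 10^(0.788/10) = 1.19895
T_e = (F − 1)·T₀ = (1.19895 − 1) × 290 = 57.7 K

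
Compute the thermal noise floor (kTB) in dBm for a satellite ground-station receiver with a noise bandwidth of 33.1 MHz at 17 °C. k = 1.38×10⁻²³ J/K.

T = 17 °C + 273.15 = 290.15 K
P_n = kTB = 1.38×10⁻²³ × 290.15 × 3.31×10⁷ = 1.33×10⁻¹³ W
In dBm: 10 log₁₀(1.33×10⁻¹³ / 10⁻³) = −98.8 dBm

−98.8 dBm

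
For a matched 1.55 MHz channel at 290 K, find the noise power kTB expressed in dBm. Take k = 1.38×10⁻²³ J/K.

−112.1 dBm

P_n = kTB = 1.38×10⁻²³ × 290 × 1.55×10⁶ = 6.20×10⁻¹⁵ W
In dBm: 10 log₁₀(6.20×10⁻¹⁵ / 10⁻³) = −112.1 dBm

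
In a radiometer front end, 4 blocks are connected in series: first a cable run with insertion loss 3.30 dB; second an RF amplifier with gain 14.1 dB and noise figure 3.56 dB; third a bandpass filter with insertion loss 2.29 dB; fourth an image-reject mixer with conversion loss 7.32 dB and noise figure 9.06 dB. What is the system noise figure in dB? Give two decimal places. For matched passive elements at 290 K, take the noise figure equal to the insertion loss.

7.71 dB

Convert to linear (a loss of L dB is a gain of −L dB): F_i = 10^(NF_i/10), G_i = 10^(G_i,dB/10)
  Stage 1: F_1 = 10^(3.30/10) = 2.138, G_1 = 10^(−3.30/10) = 0.4677
  Stage 2: F_2 = 10^(3.56/10) = 2.270, G_2 = 10^(14.1/10) = 25.70
  Stage 3: F_3 = 10^(2.29/10) = 1.694, G_3 = 10^(−2.29/10) = 0.5902
  Stage 4: F_4 = 10^(9.06/10) = 8.054, G_4 = 10^(−7.32/10) = 0.1854
Friis cascade:
  F = 2.138 + (2.270 − 1)/0.4677 + (1.694 − 1)/12.02 + (8.054 − 1)/7.096 = 5.905
NF = 10 log₁₀(5.905) = 7.71 dB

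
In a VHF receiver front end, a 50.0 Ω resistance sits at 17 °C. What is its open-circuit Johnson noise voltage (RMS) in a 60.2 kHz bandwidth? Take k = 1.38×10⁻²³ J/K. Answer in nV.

T = 17 °C + 273.15 = 290.15 K
V_n = √(4kTRB)
4kTRB = 4 × 1.38×10⁻²³ × 290.15 × 5.00×10¹ × 6.02×10⁴ = 4.82×10⁻¹⁴ V²
V_n = √(4.82×10⁻¹⁴) = 2.20×10⁻⁷ V = 220 nV

220 nV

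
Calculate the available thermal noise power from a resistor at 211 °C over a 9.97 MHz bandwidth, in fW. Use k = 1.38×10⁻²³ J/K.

66.6 fW

T = 211 °C + 273.15 = 484.15 K
P_n = kTB = 1.38×10⁻²³ × 484.15 × 9.97×10⁶ = 6.66×10⁻¹⁴ W = 66.6 fW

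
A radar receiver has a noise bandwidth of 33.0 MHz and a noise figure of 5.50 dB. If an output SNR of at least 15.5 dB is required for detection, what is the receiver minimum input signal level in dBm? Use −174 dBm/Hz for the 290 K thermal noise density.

−77.8 dBm

Sensitivity = −174 + 10 log₁₀(B) + NF + SNR_min
= −174 + 75.19 + 5.50 + 15.5
= −77.81 dBm → −77.8 dBm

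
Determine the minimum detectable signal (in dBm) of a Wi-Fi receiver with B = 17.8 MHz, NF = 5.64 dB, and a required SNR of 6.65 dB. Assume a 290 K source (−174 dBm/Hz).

Sensitivity = −174 + 10 log₁₀(B) + NF + SNR_min
= −174 + 72.5 + 5.64 + 6.65
= −89.21 dBm → −89.2 dBm

−89.2 dBm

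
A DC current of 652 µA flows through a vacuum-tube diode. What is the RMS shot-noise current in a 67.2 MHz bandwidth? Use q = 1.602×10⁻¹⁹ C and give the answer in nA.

118 nA

I_n = √(2qI·B)
2qI·B = 2 × 1.602×10⁻¹⁹ × 6.52×10⁻⁴ × 6.72×10⁷ = 1.40×10⁻¹⁴ A²
I_n = √(1.40×10⁻¹⁴) = 1.18×10⁻⁷ A = 118 nA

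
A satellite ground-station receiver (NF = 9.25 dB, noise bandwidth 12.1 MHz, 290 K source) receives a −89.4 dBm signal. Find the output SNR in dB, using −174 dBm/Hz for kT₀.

Noise floor: N = −174 + 10 log₁₀(B) + NF
10 log₁₀(1.21×10⁷) = 70.83 dB
N = −174 + 70.83 + 9.25 = −93.92 dBm
SNR = P_sig − N = −89.4 − (−93.92) = 4.52 dB → 4.5 dB

4.5 dB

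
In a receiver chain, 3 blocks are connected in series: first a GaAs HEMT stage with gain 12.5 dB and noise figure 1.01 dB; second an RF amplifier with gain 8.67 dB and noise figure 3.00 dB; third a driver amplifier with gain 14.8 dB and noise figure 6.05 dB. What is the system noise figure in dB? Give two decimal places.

Convert to linear (a loss of L dB is a gain of −L dB): F_i = 10^(NF_i/10), G_i = 10^(G_i,dB/10)
  Stage 1: F_1 = 10^(1.01/10) = 1.262, G_1 = 10^(12.5/10) = 17.78
  Stage 2: F_2 = 10^(3.00/10) = 1.995, G_2 = 10^(8.67/10) = 7.362
  Stage 3: F_3 = 10^(6.05/10) = 4.027, G_3 = 10^(14.8/10) = 30.20
Friis cascade:
  F = 1.262 + (1.995 − 1)/17.78 + (4.027 − 1)/130.9 = 1.341
NF = 10 log₁₀(1.341) = 1.27 dB

1.27 dB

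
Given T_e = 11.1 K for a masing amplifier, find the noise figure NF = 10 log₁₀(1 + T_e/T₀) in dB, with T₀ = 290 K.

0.163 dB

F = 1 + T_e/T₀ = 1 + 11.1/290 = 1.03828
NF = 10 log₁₀(1.03828) = 0.163 dB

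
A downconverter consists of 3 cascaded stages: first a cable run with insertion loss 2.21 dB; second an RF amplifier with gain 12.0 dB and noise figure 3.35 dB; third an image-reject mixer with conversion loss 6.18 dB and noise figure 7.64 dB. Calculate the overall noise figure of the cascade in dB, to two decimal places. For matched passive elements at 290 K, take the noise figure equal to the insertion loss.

Convert to linear (a loss of L dB is a gain of −L dB): F_i = 10^(NF_i/10), G_i = 10^(G_i,dB/10)
  Stage 1: F_1 = 10^(2.21/10) = 1.663, G_1 = 10^(−2.21/10) = 0.6012
  Stage 2: F_2 = 10^(3.35/10) = 2.163, G_2 = 10^(12.0/10) = 15.85
  Stage 3: F_3 = 10^(7.64/10) = 5.808, G_3 = 10^(−6.18/10) = 0.2410
Friis cascade:
  F = 1.663 + (2.163 − 1)/0.6012 + (5.808 − 1)/9.528 = 4.102
NF = 10 log₁₀(4.102) = 6.13 dB

6.13 dB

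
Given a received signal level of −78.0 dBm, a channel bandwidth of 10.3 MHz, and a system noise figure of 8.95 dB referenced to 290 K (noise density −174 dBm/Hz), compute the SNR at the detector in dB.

Noise floor: N = −174 + 10 log₁₀(B) + NF
10 log₁₀(1.03×10⁷) = 70.13 dB
N = −174 + 70.13 + 8.95 = −94.92 dBm
SNR = P_sig − N = −78.0 − (−94.92) = 16.92 dB → 16.9 dB

16.9 dB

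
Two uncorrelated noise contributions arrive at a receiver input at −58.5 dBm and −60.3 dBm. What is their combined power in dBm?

Convert to linear, add, convert back:
P₁ = 1.41×10⁻⁹ W, P₂ = 9.33×10⁻¹⁰ W
P_tot = 2.35×10⁻⁹ W → 10 log₁₀(P_tot / 10⁻³) = −56.3 dBm

−56.3 dBm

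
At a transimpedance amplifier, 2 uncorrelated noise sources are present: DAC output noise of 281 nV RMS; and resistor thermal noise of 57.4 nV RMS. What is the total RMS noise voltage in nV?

287 nV

Uncorrelated sources add in power (mean-square): V_tot = √(ΣV_i²)
V_tot = √[(2.81×10⁻⁷)² + (5.74×10⁻⁸)²] = 2.87×10⁻⁷ V = 287 nV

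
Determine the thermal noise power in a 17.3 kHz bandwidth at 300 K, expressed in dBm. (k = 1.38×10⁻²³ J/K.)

P_n = kTB = 1.38×10⁻²³ × 300 × 1.73×10⁴ = 7.16×10⁻¹⁷ W
In dBm: 10 log₁₀(7.16×10⁻¹⁷ / 10⁻³) = −131.4 dBm

−131.4 dBm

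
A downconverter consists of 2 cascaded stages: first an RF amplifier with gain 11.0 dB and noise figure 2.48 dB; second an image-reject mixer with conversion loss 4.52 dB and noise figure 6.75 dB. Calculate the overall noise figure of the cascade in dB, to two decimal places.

3.15 dB

Convert to linear (a loss of L dB is a gain of −L dB): F_i = 10^(NF_i/10), G_i = 10^(G_i,dB/10)
  Stage 1: F_1 = 10^(2.48/10) = 1.770, G_1 = 10^(11.0/10) = 12.59
  Stage 2: F_2 = 10^(6.75/10) = 4.732, G_2 = 10^(−4.52/10) = 0.3532
Friis cascade:
  F = 1.770 + (4.732 − 1)/12.59 = 2.067
NF = 10 log₁₀(2.067) = 3.15 dB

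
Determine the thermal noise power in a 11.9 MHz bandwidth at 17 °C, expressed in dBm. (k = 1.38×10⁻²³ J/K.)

−103.2 dBm

T = 17 °C + 273.15 = 290.15 K
P_n = kTB = 1.38×10⁻²³ × 290.15 × 1.19×10⁷ = 4.76×10⁻¹⁴ W
In dBm: 10 log₁₀(4.76×10⁻¹⁴ / 10⁻³) = −103.2 dBm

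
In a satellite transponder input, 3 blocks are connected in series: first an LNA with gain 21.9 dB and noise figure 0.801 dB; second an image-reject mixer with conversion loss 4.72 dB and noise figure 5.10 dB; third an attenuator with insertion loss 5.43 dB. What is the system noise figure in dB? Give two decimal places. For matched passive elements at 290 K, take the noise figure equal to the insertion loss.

1.02 dB

Convert to linear (a loss of L dB is a gain of −L dB): F_i = 10^(NF_i/10), G_i = 10^(G_i,dB/10)
  Stage 1: F_1 = 10^(0.801/10) = 1.203, G_1 = 10^(21.9/10) = 154.9
  Stage 2: F_2 = 10^(5.10/10) = 3.236, G_2 = 10^(−4.72/10) = 0.3373
  Stage 3: F_3 = 10^(5.43/10) = 3.491, G_3 = 10^(−5.43/10) = 0.2864
Friis cascade:
  F = 1.203 + (3.236 − 1)/154.9 + (3.491 − 1)/52.24 = 1.265
NF = 10 log₁₀(1.265) = 1.02 dB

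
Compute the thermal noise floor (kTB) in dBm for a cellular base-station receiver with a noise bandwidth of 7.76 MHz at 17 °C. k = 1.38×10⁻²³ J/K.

−105.1 dBm

T = 17 °C + 273.15 = 290.15 K
P_n = kTB = 1.38×10⁻²³ × 290.15 × 7.76×10⁶ = 3.11×10⁻¹⁴ W
In dBm: 10 log₁₀(3.11×10⁻¹⁴ / 10⁻³) = −105.1 dBm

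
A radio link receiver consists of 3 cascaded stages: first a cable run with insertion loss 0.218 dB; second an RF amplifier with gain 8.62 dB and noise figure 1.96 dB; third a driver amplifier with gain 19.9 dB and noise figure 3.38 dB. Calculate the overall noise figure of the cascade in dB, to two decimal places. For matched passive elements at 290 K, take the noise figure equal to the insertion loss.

Convert to linear (a loss of L dB is a gain of −L dB): F_i = 10^(NF_i/10), G_i = 10^(G_i,dB/10)
  Stage 1: F_1 = 10^(0.218/10) = 1.051, G_1 = 10^(−0.218/10) = 0.9510
  Stage 2: F_2 = 10^(1.96/10) = 1.570, G_2 = 10^(8.62/10) = 7.278
  Stage 3: F_3 = 10^(3.38/10) = 2.178, G_3 = 10^(19.9/10) = 97.72
Friis cascade:
  F = 1.051 + (1.570 − 1)/0.9510 + (2.178 − 1)/6.921 = 1.821
NF = 10 log₁₀(1.821) = 2.60 dB

2.60 dB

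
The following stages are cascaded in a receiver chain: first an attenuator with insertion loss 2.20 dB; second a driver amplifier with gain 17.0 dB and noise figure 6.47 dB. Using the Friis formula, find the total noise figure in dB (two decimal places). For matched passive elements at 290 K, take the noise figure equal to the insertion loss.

8.67 dB

Convert to linear (a loss of L dB is a gain of −L dB): F_i = 10^(NF_i/10), G_i = 10^(G_i,dB/10)
  Stage 1: F_1 = 10^(2.20/10) = 1.660, G_1 = 10^(−2.20/10) = 0.6026
  Stage 2: F_2 = 10^(6.47/10) = 4.436, G_2 = 10^(17.0/10) = 50.12
Friis cascade:
  F = 1.660 + (4.436 − 1)/0.6026 = 7.362
NF = 10 log₁₀(7.362) = 8.67 dB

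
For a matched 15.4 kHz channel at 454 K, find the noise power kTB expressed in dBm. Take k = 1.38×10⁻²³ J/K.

−130.2 dBm

P_n = kTB = 1.38×10⁻²³ × 454 × 1.54×10⁴ = 9.65×10⁻¹⁷ W
In dBm: 10 log₁₀(9.65×10⁻¹⁷ / 10⁻³) = −130.2 dBm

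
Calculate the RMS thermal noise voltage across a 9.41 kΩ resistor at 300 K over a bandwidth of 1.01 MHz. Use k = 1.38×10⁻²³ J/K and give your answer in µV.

12.5 µV

V_n = √(4kTRB)
4kTRB = 4 × 1.38×10⁻²³ × 300 × 9.41×10³ × 1.01×10⁶ = 1.57×10⁻¹⁰ V²
V_n = √(1.57×10⁻¹⁰) = 1.25×10⁻⁵ V = 12.5 µV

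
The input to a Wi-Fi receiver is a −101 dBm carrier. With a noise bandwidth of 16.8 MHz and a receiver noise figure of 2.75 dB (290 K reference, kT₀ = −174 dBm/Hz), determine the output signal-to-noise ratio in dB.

−2.0 dB

Noise floor: N = −174 + 10 log₁₀(B) + NF
10 log₁₀(1.68×10⁷) = 72.25 dB
N = −174 + 72.25 + 2.75 = −99.00 dBm
SNR = P_sig − N = −101 − (−99.00) = −2.00 dB → −2.0 dB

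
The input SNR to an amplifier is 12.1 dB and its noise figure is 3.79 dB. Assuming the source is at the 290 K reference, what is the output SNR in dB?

By definition F = SNR_in/SNR_out, so in dB: SNR_out = SNR_in − NF
SNR_out = 12.1 − 3.79 = 8.31 dB

8.31 dB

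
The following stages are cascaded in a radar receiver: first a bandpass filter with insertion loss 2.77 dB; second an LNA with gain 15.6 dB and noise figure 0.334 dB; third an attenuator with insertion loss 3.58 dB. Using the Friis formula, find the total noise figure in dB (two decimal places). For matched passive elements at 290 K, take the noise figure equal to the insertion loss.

Convert to linear (a loss of L dB is a gain of −L dB): F_i = 10^(NF_i/10), G_i = 10^(G_i,dB/10)
  Stage 1: F_1 = 10^(2.77/10) = 1.892, G_1 = 10^(−2.77/10) = 0.5284
  Stage 2: F_2 = 10^(0.334/10) = 1.080, G_2 = 10^(15.6/10) = 36.31
  Stage 3: F_3 = 10^(3.58/10) = 2.280, G_3 = 10^(−3.58/10) = 0.4385
Friis cascade:
  F = 1.892 + (1.080 − 1)/0.5284 + (2.280 − 1)/19.19 = 2.110
NF = 10 log₁₀(2.110) = 3.24 dB

3.24 dB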